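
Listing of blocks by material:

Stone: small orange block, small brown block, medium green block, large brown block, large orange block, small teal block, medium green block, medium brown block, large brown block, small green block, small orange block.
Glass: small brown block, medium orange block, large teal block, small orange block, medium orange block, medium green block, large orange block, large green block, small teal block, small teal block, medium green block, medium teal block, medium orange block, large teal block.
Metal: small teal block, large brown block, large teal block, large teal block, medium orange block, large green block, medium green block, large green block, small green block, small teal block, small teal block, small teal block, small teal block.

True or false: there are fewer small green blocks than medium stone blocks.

True

|small green blocks| = 2.
|medium stone blocks| = 3.
The claim requires 2 < 3, which holds.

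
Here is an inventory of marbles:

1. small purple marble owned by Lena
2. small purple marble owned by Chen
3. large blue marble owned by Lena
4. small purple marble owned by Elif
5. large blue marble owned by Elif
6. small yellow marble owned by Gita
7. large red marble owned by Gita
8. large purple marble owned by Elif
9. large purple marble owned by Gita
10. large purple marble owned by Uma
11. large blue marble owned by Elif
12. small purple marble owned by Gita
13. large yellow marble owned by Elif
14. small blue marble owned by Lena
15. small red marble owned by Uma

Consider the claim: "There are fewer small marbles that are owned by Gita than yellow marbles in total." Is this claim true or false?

False

Count of small marbles owned by Gita: 2.
There are 2 yellow marbles.
The claim requires 2 < 2, which does not hold.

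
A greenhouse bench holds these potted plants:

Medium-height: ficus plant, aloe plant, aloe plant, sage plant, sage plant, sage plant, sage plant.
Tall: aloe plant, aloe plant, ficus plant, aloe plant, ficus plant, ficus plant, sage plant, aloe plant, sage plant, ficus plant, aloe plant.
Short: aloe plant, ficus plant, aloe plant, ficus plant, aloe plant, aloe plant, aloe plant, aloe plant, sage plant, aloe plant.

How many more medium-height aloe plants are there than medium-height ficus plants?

1

medium-height aloe plants: 2.
medium-height ficus plants: 1.
2 − 1 = 1.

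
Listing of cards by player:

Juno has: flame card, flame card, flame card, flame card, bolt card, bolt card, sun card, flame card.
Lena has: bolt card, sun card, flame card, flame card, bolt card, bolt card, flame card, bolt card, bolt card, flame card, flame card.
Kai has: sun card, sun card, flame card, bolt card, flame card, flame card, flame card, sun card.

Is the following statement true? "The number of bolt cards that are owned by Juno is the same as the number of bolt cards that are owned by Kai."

Count of bolt cards owned by Juno: 2.
Count of bolt cards owned by Kai: 1.
The claim requires 2 = 1, which does not hold.

False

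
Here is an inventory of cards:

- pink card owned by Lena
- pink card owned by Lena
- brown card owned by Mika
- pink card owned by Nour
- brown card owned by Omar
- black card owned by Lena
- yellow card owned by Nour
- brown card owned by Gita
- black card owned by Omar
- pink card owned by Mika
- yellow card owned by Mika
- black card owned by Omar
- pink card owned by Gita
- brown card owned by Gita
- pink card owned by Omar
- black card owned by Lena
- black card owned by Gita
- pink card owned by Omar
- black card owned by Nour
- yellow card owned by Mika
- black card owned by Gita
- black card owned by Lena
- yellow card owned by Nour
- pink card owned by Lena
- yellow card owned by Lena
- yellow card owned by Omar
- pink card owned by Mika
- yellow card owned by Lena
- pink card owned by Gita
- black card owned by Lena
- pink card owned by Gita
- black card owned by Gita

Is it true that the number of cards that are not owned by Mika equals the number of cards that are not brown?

|cards that are not owned by Mika| = 27.
|cards that are not brown| = 28.
The claim requires 27 = 28, which does not hold.

False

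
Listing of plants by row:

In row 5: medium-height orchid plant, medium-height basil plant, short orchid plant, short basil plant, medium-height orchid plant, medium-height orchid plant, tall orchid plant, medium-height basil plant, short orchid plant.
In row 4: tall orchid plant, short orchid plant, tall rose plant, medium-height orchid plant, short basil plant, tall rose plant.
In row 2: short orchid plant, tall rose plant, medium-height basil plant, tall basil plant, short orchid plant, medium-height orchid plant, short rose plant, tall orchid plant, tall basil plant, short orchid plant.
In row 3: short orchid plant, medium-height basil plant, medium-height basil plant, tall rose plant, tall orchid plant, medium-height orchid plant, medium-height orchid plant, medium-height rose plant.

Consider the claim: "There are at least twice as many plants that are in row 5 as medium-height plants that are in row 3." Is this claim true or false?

plants in row 5: 9.
medium-height plants in row 3: 5.
The claim requires 9 ≥ 2 × 5 = 10, which does not hold.

False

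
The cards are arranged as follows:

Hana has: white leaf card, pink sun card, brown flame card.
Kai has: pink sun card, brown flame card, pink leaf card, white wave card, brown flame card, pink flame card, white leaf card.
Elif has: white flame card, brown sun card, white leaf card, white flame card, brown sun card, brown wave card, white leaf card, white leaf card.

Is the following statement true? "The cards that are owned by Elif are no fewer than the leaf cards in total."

True

|cards owned by Elif| = 8.
|leaf cards| = 6.
The claim requires 8 ≥ 6, which holds.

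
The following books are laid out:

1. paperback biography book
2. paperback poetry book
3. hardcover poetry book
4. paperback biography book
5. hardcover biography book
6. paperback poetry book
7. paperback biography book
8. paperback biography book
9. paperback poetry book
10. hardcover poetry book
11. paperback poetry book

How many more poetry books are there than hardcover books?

poetry books: 6.
hardcover books: 3.
6 − 3 = 3.

3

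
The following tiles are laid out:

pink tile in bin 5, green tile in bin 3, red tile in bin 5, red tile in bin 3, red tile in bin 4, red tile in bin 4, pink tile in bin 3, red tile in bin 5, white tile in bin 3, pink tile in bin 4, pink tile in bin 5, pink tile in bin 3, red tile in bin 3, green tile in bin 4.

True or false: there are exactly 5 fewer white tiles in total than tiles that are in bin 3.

white tiles: 1.
tiles in bin 3: 6.
The claim requires 6 − 1 (= 5) to equal 5, which holds.

True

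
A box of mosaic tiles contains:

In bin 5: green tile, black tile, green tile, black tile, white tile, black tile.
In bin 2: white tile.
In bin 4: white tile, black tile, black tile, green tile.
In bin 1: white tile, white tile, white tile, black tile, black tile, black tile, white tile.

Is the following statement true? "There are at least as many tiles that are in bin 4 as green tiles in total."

tiles in bin 4: 4.
green tiles: 3.
The claim requires 4 ≥ 3, which holds.

True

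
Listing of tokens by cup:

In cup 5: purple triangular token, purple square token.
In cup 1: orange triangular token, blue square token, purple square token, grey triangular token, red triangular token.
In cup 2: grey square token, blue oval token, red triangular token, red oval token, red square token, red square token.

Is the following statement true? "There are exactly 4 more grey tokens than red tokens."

|grey tokens| = 2.
|red tokens| = 5.
The claim requires 2 − 5 (= -3) to equal 4, which does not hold.

False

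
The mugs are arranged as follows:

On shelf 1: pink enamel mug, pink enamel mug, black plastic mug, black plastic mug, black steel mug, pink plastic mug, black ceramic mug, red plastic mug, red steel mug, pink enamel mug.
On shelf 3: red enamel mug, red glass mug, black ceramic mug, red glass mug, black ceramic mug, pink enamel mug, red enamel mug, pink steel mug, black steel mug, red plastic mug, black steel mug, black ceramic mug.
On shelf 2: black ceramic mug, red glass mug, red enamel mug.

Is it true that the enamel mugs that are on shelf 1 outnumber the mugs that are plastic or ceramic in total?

False

|enamel mugs on shelf 1| = 3.
|mugs that are plastic or ceramic| = 10.
The claim requires 3 > 10, which does not hold.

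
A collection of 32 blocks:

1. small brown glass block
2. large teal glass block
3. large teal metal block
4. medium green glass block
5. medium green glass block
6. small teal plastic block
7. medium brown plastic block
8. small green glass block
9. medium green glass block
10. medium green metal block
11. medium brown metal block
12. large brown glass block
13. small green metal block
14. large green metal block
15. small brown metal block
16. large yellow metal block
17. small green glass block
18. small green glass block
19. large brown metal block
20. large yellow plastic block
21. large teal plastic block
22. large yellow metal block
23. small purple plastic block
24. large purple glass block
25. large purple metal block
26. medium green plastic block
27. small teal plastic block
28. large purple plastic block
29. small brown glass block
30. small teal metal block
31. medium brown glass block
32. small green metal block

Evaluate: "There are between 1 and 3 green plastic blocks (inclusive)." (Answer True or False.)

|green plastic blocks| = 1.
The claim requires 1 ≤ 1 ≤ 3, which holds.

True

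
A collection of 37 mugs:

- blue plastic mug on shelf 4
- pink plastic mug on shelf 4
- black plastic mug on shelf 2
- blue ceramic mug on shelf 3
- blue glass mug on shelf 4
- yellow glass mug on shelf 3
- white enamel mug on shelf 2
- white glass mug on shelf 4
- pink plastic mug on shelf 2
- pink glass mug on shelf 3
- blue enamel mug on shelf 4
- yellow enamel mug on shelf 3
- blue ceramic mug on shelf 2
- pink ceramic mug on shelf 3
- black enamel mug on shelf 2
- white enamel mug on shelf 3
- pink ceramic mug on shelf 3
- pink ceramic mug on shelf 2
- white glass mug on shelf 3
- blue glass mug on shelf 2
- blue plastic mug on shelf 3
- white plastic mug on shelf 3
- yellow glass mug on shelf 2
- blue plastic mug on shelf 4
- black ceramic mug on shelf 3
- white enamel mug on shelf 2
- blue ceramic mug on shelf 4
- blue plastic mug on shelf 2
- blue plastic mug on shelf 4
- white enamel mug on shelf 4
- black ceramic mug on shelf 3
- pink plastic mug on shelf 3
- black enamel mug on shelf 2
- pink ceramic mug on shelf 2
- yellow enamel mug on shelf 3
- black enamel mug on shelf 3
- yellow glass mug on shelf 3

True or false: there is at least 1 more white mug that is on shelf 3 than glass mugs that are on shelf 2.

white mugs on shelf 3: 3.
glass mugs on shelf 2: 2.
The claim requires 3 − 2 = 1 ≥ 1, which holds.

True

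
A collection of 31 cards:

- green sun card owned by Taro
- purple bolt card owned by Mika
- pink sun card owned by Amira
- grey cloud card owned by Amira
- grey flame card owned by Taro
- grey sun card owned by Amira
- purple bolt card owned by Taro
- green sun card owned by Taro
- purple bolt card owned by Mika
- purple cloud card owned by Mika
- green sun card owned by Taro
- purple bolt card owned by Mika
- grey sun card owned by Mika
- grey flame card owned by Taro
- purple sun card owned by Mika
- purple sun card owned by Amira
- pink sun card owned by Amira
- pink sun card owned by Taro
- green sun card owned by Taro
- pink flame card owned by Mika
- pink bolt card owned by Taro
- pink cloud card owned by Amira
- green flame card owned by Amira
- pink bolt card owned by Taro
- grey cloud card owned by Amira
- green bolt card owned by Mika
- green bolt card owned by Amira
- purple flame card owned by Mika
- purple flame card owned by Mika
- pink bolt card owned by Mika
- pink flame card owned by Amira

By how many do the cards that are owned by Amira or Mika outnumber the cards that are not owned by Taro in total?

cards owned by Amira or Mika: 21.
cards that are not owned by Taro: 21.
21 − 21 = 0.

0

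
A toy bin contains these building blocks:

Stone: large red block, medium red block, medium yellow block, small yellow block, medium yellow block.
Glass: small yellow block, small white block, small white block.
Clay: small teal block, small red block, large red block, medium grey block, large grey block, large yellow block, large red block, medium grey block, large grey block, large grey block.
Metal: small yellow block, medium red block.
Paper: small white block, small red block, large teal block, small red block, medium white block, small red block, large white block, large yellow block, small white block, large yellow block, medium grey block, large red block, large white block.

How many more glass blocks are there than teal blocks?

glass blocks: 3.
teal blocks: 2.
3 − 2 = 1.

1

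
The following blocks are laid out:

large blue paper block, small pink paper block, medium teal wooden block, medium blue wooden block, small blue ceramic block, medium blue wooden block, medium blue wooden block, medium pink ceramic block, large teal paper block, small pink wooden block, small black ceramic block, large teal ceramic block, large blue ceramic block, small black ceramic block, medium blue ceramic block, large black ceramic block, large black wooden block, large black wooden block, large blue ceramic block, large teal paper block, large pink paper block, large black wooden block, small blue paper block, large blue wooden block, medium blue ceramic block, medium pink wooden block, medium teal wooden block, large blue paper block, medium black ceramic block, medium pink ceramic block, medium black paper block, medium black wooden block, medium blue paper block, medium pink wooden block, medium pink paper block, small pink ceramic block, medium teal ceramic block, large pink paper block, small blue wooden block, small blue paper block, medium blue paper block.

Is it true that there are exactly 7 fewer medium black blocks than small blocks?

False

|medium black blocks| = 3.
|small blocks| = 9.
The claim requires 9 − 3 (= 6) to equal 7, which does not hold.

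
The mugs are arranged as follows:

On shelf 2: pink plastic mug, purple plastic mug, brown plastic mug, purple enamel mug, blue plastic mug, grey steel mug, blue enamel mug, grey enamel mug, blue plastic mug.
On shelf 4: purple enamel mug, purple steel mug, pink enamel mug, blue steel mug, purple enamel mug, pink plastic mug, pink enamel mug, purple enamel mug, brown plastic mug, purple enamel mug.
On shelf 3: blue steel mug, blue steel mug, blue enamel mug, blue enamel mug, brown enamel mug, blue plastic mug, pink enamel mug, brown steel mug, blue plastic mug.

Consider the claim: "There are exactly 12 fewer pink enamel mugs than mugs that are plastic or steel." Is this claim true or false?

True

pink enamel mugs: 3.
mugs that are plastic or steel: 15.
The claim requires 15 − 3 (= 12) to equal 12, which holds.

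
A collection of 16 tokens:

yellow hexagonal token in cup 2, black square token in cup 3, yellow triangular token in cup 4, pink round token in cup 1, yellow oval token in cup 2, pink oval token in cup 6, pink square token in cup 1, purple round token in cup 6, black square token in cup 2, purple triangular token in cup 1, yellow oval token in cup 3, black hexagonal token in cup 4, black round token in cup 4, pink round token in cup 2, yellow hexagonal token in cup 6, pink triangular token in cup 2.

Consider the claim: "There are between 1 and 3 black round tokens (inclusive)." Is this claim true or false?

There is 1 black round token.
The claim requires 1 ≤ 1 ≤ 3, which holds.

True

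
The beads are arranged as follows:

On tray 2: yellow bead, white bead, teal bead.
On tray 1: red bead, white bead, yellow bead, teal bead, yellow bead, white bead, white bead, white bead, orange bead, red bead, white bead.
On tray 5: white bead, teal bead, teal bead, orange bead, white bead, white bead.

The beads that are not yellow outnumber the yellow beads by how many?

14

beads that are not yellow: 17.
yellow beads: 3.
17 − 3 = 14.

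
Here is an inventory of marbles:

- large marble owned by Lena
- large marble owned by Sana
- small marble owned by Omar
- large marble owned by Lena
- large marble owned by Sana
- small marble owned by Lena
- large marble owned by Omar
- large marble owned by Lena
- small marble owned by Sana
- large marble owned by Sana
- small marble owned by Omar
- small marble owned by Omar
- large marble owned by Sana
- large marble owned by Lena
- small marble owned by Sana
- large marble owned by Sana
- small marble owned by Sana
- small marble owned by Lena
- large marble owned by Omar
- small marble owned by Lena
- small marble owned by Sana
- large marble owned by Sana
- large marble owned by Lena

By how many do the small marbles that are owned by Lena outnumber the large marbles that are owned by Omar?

1

small marbles owned by Lena: 3.
large marbles owned by Omar: 2.
3 − 2 = 1.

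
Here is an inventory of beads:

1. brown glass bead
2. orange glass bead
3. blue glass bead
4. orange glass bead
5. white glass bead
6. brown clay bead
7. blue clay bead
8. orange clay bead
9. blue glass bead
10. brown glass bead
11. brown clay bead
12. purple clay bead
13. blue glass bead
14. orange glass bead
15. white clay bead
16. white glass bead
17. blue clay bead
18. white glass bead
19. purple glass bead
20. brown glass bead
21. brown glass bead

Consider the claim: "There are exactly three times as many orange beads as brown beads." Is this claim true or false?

False

|orange beads| = 4.
|brown beads| = 6.
The claim requires 4 = 3 × 6 = 18, which does not hold.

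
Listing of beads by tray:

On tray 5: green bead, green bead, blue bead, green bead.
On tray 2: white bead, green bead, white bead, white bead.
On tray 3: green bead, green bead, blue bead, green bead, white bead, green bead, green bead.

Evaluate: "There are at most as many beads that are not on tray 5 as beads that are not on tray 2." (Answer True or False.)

beads that are not on tray 5: 11.
beads that are not on tray 2: 11.
The claim requires 11 ≤ 11, which holds.

True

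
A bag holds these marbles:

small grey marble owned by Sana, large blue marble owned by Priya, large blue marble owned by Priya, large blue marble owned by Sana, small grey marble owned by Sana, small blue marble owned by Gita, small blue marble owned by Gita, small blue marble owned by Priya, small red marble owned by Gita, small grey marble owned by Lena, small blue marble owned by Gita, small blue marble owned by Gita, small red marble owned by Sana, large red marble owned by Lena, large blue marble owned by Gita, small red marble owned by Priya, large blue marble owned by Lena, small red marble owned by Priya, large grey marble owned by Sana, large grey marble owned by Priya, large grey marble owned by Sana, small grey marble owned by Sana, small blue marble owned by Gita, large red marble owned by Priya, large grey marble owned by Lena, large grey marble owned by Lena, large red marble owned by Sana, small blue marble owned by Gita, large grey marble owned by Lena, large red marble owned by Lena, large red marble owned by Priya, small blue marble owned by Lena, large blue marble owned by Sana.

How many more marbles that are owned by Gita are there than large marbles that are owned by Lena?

marbles owned by Gita: 8.
large marbles owned by Lena: 6.
8 − 6 = 2.

2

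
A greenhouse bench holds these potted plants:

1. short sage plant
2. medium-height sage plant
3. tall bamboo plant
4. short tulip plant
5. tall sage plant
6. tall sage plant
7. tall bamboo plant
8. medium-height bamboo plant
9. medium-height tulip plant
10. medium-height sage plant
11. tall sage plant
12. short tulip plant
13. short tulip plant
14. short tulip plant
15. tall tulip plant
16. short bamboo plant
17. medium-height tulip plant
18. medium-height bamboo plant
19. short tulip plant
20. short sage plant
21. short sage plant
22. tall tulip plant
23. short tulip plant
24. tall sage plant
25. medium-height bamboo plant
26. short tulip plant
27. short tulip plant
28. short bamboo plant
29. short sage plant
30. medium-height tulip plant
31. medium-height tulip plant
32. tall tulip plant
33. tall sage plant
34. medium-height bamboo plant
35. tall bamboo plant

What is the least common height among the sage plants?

medium-height

Counts by height (restricted to sage plants): tall 5, short 4, medium-height 2.
The minimum is 2, held uniquely by medium-height.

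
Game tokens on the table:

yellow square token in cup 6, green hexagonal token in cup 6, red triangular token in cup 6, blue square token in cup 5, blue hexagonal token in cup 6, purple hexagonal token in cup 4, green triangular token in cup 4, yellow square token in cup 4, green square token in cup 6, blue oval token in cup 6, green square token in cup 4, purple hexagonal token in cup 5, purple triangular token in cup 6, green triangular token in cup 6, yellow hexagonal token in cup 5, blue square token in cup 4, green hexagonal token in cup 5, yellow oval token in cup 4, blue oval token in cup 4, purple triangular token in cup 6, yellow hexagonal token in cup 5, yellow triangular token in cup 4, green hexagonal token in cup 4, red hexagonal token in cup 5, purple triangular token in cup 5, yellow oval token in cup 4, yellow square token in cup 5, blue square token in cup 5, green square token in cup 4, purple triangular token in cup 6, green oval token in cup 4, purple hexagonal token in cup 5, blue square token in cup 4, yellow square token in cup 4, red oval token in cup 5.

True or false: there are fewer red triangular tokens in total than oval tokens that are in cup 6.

False

red triangular tokens: 1.
oval tokens in cup 6: 1.
The claim requires 1 < 1, which does not hold.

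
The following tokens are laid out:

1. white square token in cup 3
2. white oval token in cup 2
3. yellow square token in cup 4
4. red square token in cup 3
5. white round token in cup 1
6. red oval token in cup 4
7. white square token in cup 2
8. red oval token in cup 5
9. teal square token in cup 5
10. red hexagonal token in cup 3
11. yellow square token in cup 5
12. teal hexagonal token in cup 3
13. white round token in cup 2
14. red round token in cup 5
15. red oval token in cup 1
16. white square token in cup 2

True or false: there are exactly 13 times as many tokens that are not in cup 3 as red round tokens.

False

|tokens that are not in cup 3| = 12.
|red round tokens| = 1.
The claim requires 12 = 13 × 1 = 13, which does not hold.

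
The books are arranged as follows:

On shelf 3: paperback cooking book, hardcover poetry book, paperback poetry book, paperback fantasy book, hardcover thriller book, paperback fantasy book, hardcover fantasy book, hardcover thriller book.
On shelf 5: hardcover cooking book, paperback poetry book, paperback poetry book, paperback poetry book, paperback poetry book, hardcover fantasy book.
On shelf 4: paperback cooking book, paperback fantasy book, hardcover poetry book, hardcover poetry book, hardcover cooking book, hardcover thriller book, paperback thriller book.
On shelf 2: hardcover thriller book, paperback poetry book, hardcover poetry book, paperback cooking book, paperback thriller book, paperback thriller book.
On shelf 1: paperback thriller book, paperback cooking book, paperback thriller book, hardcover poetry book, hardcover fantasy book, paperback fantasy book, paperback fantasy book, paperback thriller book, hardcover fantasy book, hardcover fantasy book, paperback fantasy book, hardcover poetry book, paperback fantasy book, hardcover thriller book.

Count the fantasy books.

12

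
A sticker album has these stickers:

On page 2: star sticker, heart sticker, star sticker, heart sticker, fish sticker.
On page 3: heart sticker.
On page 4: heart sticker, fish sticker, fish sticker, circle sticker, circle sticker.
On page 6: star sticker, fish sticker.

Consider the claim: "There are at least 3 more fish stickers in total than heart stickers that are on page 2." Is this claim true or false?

False

|fish stickers| = 4.
|heart stickers on page 2| = 2.
The claim requires 4 − 2 = 2 ≥ 3, which does not hold.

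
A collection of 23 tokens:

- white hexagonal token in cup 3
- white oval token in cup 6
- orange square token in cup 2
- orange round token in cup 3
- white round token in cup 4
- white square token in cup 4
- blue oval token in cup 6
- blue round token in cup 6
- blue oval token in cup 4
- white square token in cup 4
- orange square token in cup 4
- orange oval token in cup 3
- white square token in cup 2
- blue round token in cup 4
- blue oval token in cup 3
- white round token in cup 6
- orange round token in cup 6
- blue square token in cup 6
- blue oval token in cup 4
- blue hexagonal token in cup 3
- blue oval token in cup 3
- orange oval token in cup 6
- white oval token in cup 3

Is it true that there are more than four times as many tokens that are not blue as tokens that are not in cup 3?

False

There are 14 tokens that are not blue.
There are 16 tokens that are not in cup 3.
The claim requires 14 > 4 × 16 = 64, which does not hold.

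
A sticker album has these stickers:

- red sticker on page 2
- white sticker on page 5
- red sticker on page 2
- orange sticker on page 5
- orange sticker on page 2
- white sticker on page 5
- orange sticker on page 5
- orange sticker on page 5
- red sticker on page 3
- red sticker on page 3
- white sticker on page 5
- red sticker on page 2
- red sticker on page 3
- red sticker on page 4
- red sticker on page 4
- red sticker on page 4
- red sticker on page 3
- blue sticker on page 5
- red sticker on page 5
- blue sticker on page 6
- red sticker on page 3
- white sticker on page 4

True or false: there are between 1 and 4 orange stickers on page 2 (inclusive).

True

orange stickers on page 2: 1.
The claim requires 1 ≤ 1 ≤ 4, which holds.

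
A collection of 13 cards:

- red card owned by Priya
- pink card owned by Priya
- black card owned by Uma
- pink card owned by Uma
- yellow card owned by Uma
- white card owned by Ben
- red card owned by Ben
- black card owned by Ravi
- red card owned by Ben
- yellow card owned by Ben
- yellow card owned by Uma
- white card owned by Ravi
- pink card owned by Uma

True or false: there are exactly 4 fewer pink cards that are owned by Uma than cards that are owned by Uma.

Count of pink cards owned by Uma: 2.
Count of cards owned by Uma: 5.
The claim requires 5 − 2 (= 3) to equal 4, which does not hold.

False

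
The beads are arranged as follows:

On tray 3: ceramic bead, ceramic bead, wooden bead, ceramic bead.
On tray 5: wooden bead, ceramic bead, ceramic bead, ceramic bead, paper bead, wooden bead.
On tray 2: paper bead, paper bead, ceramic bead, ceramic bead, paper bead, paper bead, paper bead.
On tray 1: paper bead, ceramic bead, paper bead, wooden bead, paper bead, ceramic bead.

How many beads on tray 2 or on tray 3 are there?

on tray 2: 7; on tray 3: 4; together 7 + 4 = 11.

11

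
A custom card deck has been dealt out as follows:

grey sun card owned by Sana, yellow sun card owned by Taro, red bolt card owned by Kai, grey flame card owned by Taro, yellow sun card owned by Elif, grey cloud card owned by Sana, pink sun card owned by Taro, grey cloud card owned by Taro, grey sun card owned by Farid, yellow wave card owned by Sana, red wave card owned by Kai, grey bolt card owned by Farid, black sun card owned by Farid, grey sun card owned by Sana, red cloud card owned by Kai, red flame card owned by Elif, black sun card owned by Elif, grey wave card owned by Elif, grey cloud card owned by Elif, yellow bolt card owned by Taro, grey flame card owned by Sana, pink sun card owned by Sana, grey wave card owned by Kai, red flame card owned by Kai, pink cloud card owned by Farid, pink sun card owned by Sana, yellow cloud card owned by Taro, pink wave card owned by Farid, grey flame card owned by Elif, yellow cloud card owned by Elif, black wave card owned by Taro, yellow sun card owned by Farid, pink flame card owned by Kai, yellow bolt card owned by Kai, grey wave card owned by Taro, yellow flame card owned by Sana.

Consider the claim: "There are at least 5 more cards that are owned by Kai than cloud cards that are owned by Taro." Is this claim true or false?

Count of cards owned by Kai: 7.
Count of cloud cards owned by Taro: 2.
The claim requires 7 − 2 = 5 ≥ 5, which holds.

True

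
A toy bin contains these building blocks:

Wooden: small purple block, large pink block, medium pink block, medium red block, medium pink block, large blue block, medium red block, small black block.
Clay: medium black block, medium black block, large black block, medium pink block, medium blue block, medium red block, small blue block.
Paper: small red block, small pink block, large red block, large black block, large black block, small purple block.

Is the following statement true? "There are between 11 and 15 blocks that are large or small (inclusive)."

True

blocks that are large or small: 12.
The claim requires 11 ≤ 12 ≤ 15, which holds.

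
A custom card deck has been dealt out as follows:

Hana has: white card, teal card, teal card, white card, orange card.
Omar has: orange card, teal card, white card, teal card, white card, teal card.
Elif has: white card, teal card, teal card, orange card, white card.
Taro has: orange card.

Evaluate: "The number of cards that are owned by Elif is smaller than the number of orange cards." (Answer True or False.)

False

|cards owned by Elif| = 5.
|orange cards| = 4.
The claim requires 5 < 4, which does not hold.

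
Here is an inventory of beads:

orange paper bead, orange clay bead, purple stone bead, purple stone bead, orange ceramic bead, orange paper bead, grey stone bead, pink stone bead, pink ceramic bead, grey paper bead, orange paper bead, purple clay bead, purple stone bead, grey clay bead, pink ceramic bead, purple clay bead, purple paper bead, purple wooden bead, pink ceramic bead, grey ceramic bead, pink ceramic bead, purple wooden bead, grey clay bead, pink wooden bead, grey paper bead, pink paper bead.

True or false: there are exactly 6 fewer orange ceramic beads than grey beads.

False

orange ceramic beads: 1.
grey beads: 6.
The claim requires 6 − 1 (= 5) to equal 6, which does not hold.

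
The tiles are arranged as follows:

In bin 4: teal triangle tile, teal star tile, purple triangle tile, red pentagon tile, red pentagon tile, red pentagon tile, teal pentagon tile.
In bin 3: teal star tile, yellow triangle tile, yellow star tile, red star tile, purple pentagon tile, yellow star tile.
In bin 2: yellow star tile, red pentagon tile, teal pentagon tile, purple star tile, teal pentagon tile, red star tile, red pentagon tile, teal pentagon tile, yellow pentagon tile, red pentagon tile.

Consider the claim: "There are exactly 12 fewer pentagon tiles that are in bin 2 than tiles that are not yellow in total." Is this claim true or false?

False

pentagon tiles in bin 2: 7.
tiles that are not yellow: 18.
The claim requires 18 − 7 (= 11) to equal 12, which does not hold.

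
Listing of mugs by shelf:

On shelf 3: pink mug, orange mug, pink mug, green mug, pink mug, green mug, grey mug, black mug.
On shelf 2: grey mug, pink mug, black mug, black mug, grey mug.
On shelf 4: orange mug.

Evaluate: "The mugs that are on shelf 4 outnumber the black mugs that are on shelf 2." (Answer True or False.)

|mugs on shelf 4| = 1.
|black mugs on shelf 2| = 2.
The claim requires 1 > 2, which does not hold.

False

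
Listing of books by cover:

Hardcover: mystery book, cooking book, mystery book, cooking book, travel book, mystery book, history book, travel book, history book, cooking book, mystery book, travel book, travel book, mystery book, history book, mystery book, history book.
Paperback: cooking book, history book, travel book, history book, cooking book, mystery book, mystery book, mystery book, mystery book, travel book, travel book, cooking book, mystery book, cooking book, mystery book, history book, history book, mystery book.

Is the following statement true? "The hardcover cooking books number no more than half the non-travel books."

True

|hardcover cooking books| = 3.
|non-travel books| = 28.
The claim requires 2 × 3 = 6 ≤ 28, which holds.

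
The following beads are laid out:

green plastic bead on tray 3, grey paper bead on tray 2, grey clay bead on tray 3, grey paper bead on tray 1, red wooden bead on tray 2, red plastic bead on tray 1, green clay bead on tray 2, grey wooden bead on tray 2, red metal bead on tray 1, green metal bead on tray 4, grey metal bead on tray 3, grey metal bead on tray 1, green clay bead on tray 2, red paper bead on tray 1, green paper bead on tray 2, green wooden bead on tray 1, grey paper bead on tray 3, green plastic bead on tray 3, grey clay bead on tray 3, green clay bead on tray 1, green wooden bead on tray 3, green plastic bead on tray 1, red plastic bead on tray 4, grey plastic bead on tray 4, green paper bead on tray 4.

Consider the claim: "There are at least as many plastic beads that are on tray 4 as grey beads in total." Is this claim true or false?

False

|plastic beads on tray 4| = 2.
|grey beads| = 9.
The claim requires 2 ≥ 9, which does not hold.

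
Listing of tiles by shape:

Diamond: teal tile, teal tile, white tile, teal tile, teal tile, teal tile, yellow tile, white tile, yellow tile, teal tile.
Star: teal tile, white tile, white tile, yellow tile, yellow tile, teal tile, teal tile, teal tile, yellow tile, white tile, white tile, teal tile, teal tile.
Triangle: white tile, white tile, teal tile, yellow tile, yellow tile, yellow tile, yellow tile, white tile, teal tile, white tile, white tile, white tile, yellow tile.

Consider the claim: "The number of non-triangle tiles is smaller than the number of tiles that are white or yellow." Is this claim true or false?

|non-triangle tiles| = 23.
|tiles that are white or yellow| = 22.
The claim requires 23 < 22, which does not hold.

False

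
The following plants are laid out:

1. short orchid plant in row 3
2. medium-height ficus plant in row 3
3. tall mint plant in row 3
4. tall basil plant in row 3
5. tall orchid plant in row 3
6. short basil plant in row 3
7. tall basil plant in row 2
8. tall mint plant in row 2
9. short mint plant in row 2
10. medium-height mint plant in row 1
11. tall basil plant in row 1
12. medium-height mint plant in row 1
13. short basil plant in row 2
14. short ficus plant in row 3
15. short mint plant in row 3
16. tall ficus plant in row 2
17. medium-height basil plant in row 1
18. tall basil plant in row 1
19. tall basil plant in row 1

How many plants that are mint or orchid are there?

8

mint: 6; orchid: 2; together 6 + 2 = 8.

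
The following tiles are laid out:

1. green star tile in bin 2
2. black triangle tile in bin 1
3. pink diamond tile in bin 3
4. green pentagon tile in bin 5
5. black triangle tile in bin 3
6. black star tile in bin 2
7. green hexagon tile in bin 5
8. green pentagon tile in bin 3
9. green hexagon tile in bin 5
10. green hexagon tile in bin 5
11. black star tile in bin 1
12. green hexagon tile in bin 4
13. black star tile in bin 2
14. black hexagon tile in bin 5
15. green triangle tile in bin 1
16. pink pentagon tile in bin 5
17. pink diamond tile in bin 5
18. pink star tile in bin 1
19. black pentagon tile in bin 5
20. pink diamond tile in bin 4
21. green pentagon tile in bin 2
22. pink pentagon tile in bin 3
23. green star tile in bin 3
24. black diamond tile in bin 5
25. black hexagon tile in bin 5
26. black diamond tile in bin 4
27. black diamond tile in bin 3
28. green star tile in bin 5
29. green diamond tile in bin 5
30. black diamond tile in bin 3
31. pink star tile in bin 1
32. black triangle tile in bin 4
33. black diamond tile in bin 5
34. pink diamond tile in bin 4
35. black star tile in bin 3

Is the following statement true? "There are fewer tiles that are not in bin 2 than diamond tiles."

False

|tiles that are not in bin 2| = 31.
|diamond tiles| = 10.
The claim requires 31 < 10, which does not hold.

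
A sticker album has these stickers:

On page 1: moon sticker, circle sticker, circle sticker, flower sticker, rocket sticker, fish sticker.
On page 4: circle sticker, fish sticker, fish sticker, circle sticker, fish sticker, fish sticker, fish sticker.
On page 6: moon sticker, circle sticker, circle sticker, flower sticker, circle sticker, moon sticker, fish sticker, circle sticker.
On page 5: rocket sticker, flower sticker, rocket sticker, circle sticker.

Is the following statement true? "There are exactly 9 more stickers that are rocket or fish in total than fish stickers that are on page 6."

stickers that are rocket or fish: 10.
fish stickers on page 6: 1.
The claim requires 10 − 1 (= 9) to equal 9, which holds.

True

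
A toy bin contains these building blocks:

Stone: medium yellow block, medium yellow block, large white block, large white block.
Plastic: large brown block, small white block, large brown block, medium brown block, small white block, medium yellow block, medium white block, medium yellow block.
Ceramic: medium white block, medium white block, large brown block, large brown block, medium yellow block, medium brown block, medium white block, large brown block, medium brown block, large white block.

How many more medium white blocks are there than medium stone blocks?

2

medium white blocks: 4.
medium stone blocks: 2.
4 − 2 = 2.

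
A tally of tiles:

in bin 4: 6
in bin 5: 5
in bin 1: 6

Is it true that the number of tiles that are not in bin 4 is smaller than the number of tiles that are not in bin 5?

True

There are 11 tiles that are not in bin 4.
There are 12 tiles that are not in bin 5.
The claim requires 11 < 12, which holds.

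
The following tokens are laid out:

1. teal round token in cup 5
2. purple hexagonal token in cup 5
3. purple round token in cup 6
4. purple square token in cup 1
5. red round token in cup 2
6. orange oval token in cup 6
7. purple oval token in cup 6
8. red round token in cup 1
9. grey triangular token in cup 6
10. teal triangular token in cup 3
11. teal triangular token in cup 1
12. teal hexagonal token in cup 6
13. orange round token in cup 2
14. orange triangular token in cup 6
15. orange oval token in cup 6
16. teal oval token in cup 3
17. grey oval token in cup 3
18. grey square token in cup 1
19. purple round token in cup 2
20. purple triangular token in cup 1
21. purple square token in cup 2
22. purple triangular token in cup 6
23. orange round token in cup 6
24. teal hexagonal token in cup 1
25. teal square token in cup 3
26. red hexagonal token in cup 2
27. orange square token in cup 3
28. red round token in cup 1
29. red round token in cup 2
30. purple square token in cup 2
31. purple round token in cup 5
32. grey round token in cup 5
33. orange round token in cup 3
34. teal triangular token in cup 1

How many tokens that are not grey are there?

Total tokens: 34; with the excluded value: 4; remaining 34 − 4 = 30.

30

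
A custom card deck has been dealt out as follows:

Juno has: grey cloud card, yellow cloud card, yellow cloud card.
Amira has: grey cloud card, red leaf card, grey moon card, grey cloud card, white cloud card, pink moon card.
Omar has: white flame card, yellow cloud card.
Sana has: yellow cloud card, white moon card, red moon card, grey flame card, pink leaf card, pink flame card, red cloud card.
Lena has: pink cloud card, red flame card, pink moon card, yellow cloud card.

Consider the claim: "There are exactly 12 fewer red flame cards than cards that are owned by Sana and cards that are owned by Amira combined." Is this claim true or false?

True

|red flame cards| = 1.
cards owned by Sana: 7; cards owned by Amira: 6; combined: 7 + 6 = 13.
The claim requires 13 − 1 (= 12) to equal 12, which holds.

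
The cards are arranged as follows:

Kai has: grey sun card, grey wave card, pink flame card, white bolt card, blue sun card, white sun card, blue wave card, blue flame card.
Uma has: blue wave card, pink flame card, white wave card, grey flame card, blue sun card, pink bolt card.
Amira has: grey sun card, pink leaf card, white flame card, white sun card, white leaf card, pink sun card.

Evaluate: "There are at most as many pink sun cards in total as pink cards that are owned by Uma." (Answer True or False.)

pink sun cards: 1.
pink cards owned by Uma: 2.
The claim requires 1 ≤ 2, which holds.

True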